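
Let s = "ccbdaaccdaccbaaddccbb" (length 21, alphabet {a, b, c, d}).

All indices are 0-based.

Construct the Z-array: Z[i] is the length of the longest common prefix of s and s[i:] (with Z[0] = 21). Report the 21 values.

Z[0]=21
i=1: outside box; Z[1]=1 extend→box=[1,2)
i=2: outside box; Z[2]=0
i=3: outside box; Z[3]=0
i=4: outside box; Z[4]=0
i=5: outside box; Z[5]=0
i=6: outside box; Z[6]=2 extend→box=[6,8)
i=7: min(r-i=1, Z[1]=1)=1; Z[7]=1
i=8: outside box; Z[8]=0
i=9: outside box; Z[9]=0
i=10: outside box; Z[10]=3 extend→box=[10,13)
i=11: min(r-i=2, Z[1]=1)=1; Z[11]=1
i=12: min(r-i=1, Z[2]=0)=0; Z[12]=0
i=13: outside box; Z[13]=0
i=14: outside box; Z[14]=0
i=15: outside box; Z[15]=0
i=16: outside box; Z[16]=0
i=17: outside box; Z[17]=3 extend→box=[17,20)
i=18: min(r-i=2, Z[1]=1)=1; Z[18]=1
i=19: min(r-i=1, Z[2]=0)=0; Z[19]=0
i=20: outside box; Z[20]=0

[21, 1, 0, 0, 0, 0, 2, 1, 0, 0, 3, 1, 0, 0, 0, 0, 0, 3, 1, 0, 0]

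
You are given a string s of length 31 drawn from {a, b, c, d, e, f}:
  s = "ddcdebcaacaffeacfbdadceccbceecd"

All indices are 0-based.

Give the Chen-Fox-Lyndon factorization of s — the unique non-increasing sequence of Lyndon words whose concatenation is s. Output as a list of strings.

emit factor 1: 'd' (i=0, period=1)
emit factor 2: 'd' (i=1, period=1)
emit factor 3: 'cde' (i=2, period=3)
emit factor 4: 'bc' (i=5, period=2)
emit factor 5: 'aacaffeacfbdadceccbceecd' (i=7, period=24)

["d", "d", "cde", "bc", "aacaffeacfbdadceccbceecd"]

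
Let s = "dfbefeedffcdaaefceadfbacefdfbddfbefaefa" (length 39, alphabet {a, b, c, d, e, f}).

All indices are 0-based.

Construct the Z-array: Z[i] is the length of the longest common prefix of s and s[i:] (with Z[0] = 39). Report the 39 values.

[39, 0, 0, 0, 0, 0, 0, 2, 0, 0, 0, 1, 0, 0, 0, 0, 0, 0, 0, 3, 0, 0, 0, 0, 0, 0, 3, 0, 0, 1, 5, 0, 0, 0, 0, 0, 0, 0, 0]

Z[0]=39
i=1: i≥r, start 0; Z[1]=0
i=2: i≥r, start 0; Z[2]=0
i=3: i≥r, start 0; Z[3]=0
i=4: i≥r, start 0; Z[4]=0
i=5: i≥r, start 0; Z[5]=0
i=6: i≥r, start 0; Z[6]=0
i=7: i≥r, start 0; Z[7]=2 scan→box=[7,9)
i=8: min(r-i=1, Z[1]=0)=0; Z[8]=0
i=9: i≥r, start 0; Z[9]=0
i=10: i≥r, start 0; Z[10]=0
i=11: i≥r, start 0; Z[11]=1 scan→box=[11,12)
i=12: i≥r, start 0; Z[12]=0
i=13: i≥r, start 0; Z[13]=0
i=14: i≥r, start 0; Z[14]=0
i=15: i≥r, start 0; Z[15]=0
i=16: i≥r, start 0; Z[16]=0
i=17: i≥r, start 0; Z[17]=0
i=18: i≥r, start 0; Z[18]=0
i=19: i≥r, start 0; Z[19]=3 scan→box=[19,22)
i=20: min(r-i=2, Z[1]=0)=0; Z[20]=0
i=21: min(r-i=1, Z[2]=0)=0; Z[21]=0
i=22: i≥r, start 0; Z[22]=0
i=23: i≥r, start 0; Z[23]=0
i=24: i≥r, start 0; Z[24]=0
i=25: i≥r, start 0; Z[25]=0
i=26: i≥r, start 0; Z[26]=3 scan→box=[26,29)
i=27: min(r-i=2, Z[1]=0)=0; Z[27]=0
i=28: min(r-i=1, Z[2]=0)=0; Z[28]=0
i=29: i≥r, start 0; Z[29]=1 scan→box=[29,30)
i=30: i≥r, start 0; Z[30]=5 scan→box=[30,35)
i=31: min(r-i=4, Z[1]=0)=0; Z[31]=0
i=32: min(r-i=3, Z[2]=0)=0; Z[32]=0
i=33: min(r-i=2, Z[3]=0)=0; Z[33]=0
i=34: min(r-i=1, Z[4]=0)=0; Z[34]=0
i=35: i≥r, start 0; Z[35]=0
i=36: i≥r, start 0; Z[36]=0
i=37: i≥r, start 0; Z[37]=0
i=38: i≥r, start 0; Z[38]=0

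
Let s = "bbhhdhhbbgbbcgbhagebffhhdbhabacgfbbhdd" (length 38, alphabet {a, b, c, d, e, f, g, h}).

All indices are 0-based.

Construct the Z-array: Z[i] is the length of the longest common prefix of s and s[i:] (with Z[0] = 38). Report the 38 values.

[38, 1, 0, 0, 0, 0, 0, 2, 1, 0, 2, 1, 0, 0, 1, 0, 0, 0, 0, 1, 0, 0, 0, 0, 0, 1, 0, 0, 1, 0, 0, 0, 0, 3, 1, 0, 0, 0]

Z[0]=38
i=1: outside box; Z[1]=1 scan→box=[1,2)
i=2: outside box; Z[2]=0
i=3: outside box; Z[3]=0
i=4: outside box; Z[4]=0
i=5: outside box; Z[5]=0
i=6: outside box; Z[6]=0
i=7: outside box; Z[7]=2 scan→box=[7,9)
i=8: min(r-i=1, Z[1]=1)=1; Z[8]=1
i=9: outside box; Z[9]=0
i=10: outside box; Z[10]=2 scan→box=[10,12)
i=11: min(r-i=1, Z[1]=1)=1; Z[11]=1
i=12: outside box; Z[12]=0
i=13: outside box; Z[13]=0
i=14: outside box; Z[14]=1 scan→box=[14,15)
i=15: outside box; Z[15]=0
i=16: outside box; Z[16]=0
i=17: outside box; Z[17]=0
i=18: outside box; Z[18]=0
i=19: outside box; Z[19]=1 scan→box=[19,20)
i=20: outside box; Z[20]=0
i=21: outside box; Z[21]=0
i=22: outside box; Z[22]=0
i=23: outside box; Z[23]=0
i=24: outside box; Z[24]=0
i=25: outside box; Z[25]=1 scan→box=[25,26)
i=26: outside box; Z[26]=0
i=27: outside box; Z[27]=0
i=28: outside box; Z[28]=1 scan→box=[28,29)
i=29: outside box; Z[29]=0
i=30: outside box; Z[30]=0
i=31: outside box; Z[31]=0
i=32: outside box; Z[32]=0
i=33: outside box; Z[33]=3 scan→box=[33,36)
i=34: min(r-i=2, Z[1]=1)=1; Z[34]=1
i=35: min(r-i=1, Z[2]=0)=0; Z[35]=0
i=36: outside box; Z[36]=0
i=37: outside box; Z[37]=0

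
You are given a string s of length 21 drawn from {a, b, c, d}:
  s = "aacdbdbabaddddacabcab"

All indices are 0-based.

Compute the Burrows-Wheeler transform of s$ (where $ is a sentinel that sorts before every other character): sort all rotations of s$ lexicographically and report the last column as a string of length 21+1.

rank  rotation                last
    0  $aacdbdbabaddddacabcab  b
    1  aacdbdbabaddddacabcab$  $
    2  ab$aacdbdbabaddddacabc  c
    3  abaddddacabcab$aacdbdb  b
    4  abcab$aacdbdbabaddddac  c
    5  acabcab$aacdbdbabadddd  d
    6  acdbdbabaddddacabcab$a  a
    7  addddacabcab$aacdbdbab  b
    8  b$aacdbdbabaddddacabca  a
    9  babaddddacabcab$aacdbd  d
   10  baddddacabcab$aacdbdba  a
   11  bcab$aacdbdbabaddddaca  a
   12  bdbabaddddacabcab$aacd  d
   13  cab$aacdbdbabaddddacab  b
   14  cabcab$aacdbdbabadddda  a
   15  cdbdbabaddddacabcab$aa  a
   16  dacabcab$aacdbdbabaddd  d
   17  dbabaddddacabcab$aacdb  b
   18  dbdbabaddddacabcab$aac  c
   19  ddacabcab$aacdbdbabadd  d
   20  dddacabcab$aacdbdbabad  d
   21  ddddacabcab$aacdbdbaba  a

b$cbcdabadaadbaadbcdda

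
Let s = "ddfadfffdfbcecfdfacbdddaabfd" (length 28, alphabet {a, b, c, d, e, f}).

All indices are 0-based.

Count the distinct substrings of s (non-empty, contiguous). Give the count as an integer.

rank→(start, suffix):
  0 → (23, 'aabfd')
  1 → (24, 'abfd')
  2 → (17, 'acbdddaabfd')
  3 → (3, 'adfffdfbcecfdfacbdddaabfd')
  4 → (10, 'bcecfdfacbdddaabfd')
  5 → (19, 'bdddaabfd')
  6 → (25, 'bfd')
  7 → (18, 'cbdddaabfd')
  8 → (11, 'cecfdfacbdddaabfd')
  9 → (13, 'cfdfacbdddaabfd')
  10 → (27, 'd')
  11 → (22, 'daabfd')
  12 → (21, 'ddaabfd')
  13 → (20, 'dddaabfd')
  14 → (0, 'ddfadfffdfbcecfdfacbdddaabfd')
  15 → (15, 'dfacbdddaabfd')
  16 → (1, 'dfadfffdfbcecfdfacbdddaabfd')
  17 → (8, 'dfbcecfdfacbdddaabfd')
  18 → (4, 'dfffdfbcecfdfacbdddaabfd')
  19 → (12, 'ecfdfacbdddaabfd')
  20 → (16, 'facbdddaabfd')
  21 → (2, 'fadfffdfbcecfdfacbdddaabfd')
  22 → (9, 'fbcecfdfacbdddaabfd')
  23 → (26, 'fd')
  24 → (14, 'fdfacbdddaabfd')
  25 → (7, 'fdfbcecfdfacbdddaabfd')
  26 → (6, 'ffdfbcecfdfacbdddaabfd')
  27 → (5, 'fffdfbcecfdfacbdddaabfd')

SA = [23, 24, 17, 3, 10, 19, 25, 18, 11, 13, 27, 22, 21, 20, 0, 15, 1, 8, 4, 12, 16, 2, 9, 26, 14, 7, 6, 5]
i: (SA[i-1],SA[i]) lcp shared
  1: (23,24) 1 'a'
  2: (24,17) 1 'a'
  3: (17,3) 1 'a'
  4: (3,10) 0 ''
  5: (10,19) 1 'b'
  6: (19,25) 1 'b'
  7: (25,18) 0 ''
  8: (18,11) 1 'c'
  9: (11,13) 1 'c'
  10: (13,27) 0 ''
  11: (27,22) 1 'd'
  12: (22,21) 1 'd'
  13: (21,20) 2 'dd'
  14: (20,0) 2 'dd'
  15: (0,15) 1 'd'
  16: (15,1) 3 'dfa'
  17: (1,8) 2 'df'
  18: (8,4) 2 'df'
  19: (4,12) 0 ''
  20: (12,16) 0 ''
  21: (16,2) 2 'fa'
  22: (2,9) 1 'f'
  23: (9,26) 1 'f'
  24: (26,14) 2 'fd'
  25: (14,7) 3 'fdf'
  26: (7,6) 1 'f'
  27: (6,5) 2 'ff'

n(n+1)/2 = 28·29/2 = 406
Σ LCP = 0 + 1 + 1 + 1 + 0 + 1 + 1 + 0 + 1 + 1 + 0 + 1 + 1 + 2 + 2 + 1 + 3 + 2 + 2 + 0 + 0 + 2 + 1 + 1 + 2 + 3 + 1 + 2 = 33
distinct = 406 − 33 = 373

373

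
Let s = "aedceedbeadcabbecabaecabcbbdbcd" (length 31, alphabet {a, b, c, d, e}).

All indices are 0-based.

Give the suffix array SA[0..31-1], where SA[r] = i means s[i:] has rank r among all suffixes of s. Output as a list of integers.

rank | idx | suffix
   0 |  17 | abaecabcbbdbcd
   1 |  12 | abbecabaecabcbbdbcd
   2 |  22 | abcbbdbcd
   3 |   9 | adcabbecabaecabcbbdbcd
   4 |  19 | aecabcbbdbcd
   5 |   0 | aedceedbeadcabbecabaecabcbbdbcd
   6 |  18 | baecabcbbdbcd
   7 |  25 | bbdbcd
   8 |  13 | bbecabaecabcbbdbcd
   9 |  23 | bcbbdbcd
  10 |  28 | bcd
  11 |  26 | bdbcd
  12 |   7 | beadcabbecabaecabcbbdbcd
  13 |  14 | becabaecabcbbdbcd
  14 |  16 | cabaecabcbbdbcd
  15 |  11 | cabbecabaecabcbbdbcd
  16 |  21 | cabcbbdbcd
  17 |  24 | cbbdbcd
  18 |  29 | cd
  19 |   3 | ceedbeadcabbecabaecabcbbdbcd
  20 |  30 | d
  21 |  27 | dbcd
  22 |   6 | dbeadcabbecabaecabcbbdbcd
  23 |  10 | dcabbecabaecabcbbdbcd
  24 |   2 | dceedbeadcabbecabaecabcbbdbcd
  25 |   8 | eadcabbecabaecabcbbdbcd
  26 |  15 | ecabaecabcbbdbcd
  27 |  20 | ecabcbbdbcd
  28 |   5 | edbeadcabbecabaecabcbbdbcd
  29 |   1 | edceedbeadcabbecabaecabcbbdbcd
  30 |   4 | eedbeadcabbecabaecabcbbdbcd

[17, 12, 22, 9, 19, 0, 18, 25, 13, 23, 28, 26, 7, 14, 16, 11, 21, 24, 29, 3, 30, 27, 6, 10, 2, 8, 15, 20, 5, 1, 4]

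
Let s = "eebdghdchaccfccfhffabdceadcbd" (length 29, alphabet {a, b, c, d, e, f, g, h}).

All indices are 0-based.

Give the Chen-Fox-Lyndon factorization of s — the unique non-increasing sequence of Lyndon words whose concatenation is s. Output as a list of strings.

["e", "e", "bdghdch", "accfccfhff", "abdceadcbd"]

emit factor 1: 'e' (i=0, period=1)
emit factor 2: 'e' (i=1, period=1)
emit factor 3: 'bdghdch' (i=2, period=7)
emit factor 4: 'accfccfhff' (i=9, period=10)
emit factor 5: 'abdceadcbd' (i=19, period=10)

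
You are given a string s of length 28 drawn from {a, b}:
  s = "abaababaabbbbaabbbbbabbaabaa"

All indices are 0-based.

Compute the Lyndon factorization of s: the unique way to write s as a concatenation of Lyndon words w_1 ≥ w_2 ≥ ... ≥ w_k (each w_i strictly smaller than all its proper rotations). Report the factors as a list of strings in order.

["ab", "aababaabbbbaabbbbbabb", "aab", "a", "a"]

emit factor 1: 'ab' (i=0, period=2)
emit factor 2: 'aababaabbbbaabbbbbabb' (i=2, period=21)
emit factor 3: 'aab' (i=23, period=3)
emit factor 4: 'a' (i=26, period=1)
emit factor 5: 'a' (i=27, period=1)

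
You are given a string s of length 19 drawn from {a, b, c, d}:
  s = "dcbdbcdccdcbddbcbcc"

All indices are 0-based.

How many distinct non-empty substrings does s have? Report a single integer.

sorted suffixes:
  #0 SA[0]=14  'bcbcc'
  #1 SA[1]=16  'bcc'
  #2 SA[2]=4  'bcdccdcbddbcbcc'
  #3 SA[3]=2  'bdbcdccdcbddbcbcc'
  #4 SA[4]=11  'bddbcbcc'
  #5 SA[5]=18  'c'
  #6 SA[6]=15  'cbcc'
  #7 SA[7]=1  'cbdbcdccdcbddbcbcc'
  #8 SA[8]=10  'cbddbcbcc'
  #9 SA[9]=17  'cc'
  #10 SA[10]=7  'ccdcbddbcbcc'
  #11 SA[11]=8  'cdcbddbcbcc'
  #12 SA[12]=5  'cdccdcbddbcbcc'
  #13 SA[13]=13  'dbcbcc'
  #14 SA[14]=3  'dbcdccdcbddbcbcc'
  #15 SA[15]=0  'dcbdbcdccdcbddbcbcc'
  #16 SA[16]=9  'dcbddbcbcc'
  #17 SA[17]=6  'dccdcbddbcbcc'
  #18 SA[18]=12  'ddbcbcc'

SA = [14, 16, 4, 2, 11, 18, 15, 1, 10, 17, 7, 8, 5, 13, 3, 0, 9, 6, 12]
i: (SA[i-1],SA[i]) lcp shared
  1: (14,16) 2 'bc'
  2: (16,4) 2 'bc'
  3: (4,2) 1 'b'
  4: (2,11) 2 'bd'
  5: (11,18) 0 ''
  6: (18,15) 1 'c'
  7: (15,1) 2 'cb'
  8: (1,10) 3 'cbd'
  9: (10,17) 1 'c'
  10: (17,7) 2 'cc'
  11: (7,8) 1 'c'
  12: (8,5) 3 'cdc'
  13: (5,13) 0 ''
  14: (13,3) 3 'dbc'
  15: (3,0) 1 'd'
  16: (0,9) 4 'dcbd'
  17: (9,6) 2 'dc'
  18: (6,12) 1 'd'

n(n+1)/2 = 19·20/2 = 190
Σ LCP = 0 + 2 + 2 + 1 + 2 + 0 + 1 + 2 + 3 + 1 + 2 + 1 + 3 + 0 + 3 + 1 + 4 + 2 + 1 = 31
distinct = 190 − 31 = 159

159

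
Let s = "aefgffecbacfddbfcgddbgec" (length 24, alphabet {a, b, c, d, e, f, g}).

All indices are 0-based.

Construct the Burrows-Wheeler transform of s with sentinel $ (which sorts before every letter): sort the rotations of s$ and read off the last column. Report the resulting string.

cb$cddeeafddfggfabcfgecbf

rank  rotation                   last
    0  $aefgffecbacfddbfcgddbgec  c
    1  acfddbfcgddbgec$aefgffecb  b
    2  aefgffecbacfddbfcgddbgec$  $
    3  bacfddbfcgddbgec$aefgffec  c
    4  bfcgddbgec$aefgffecbacfdd  d
    5  bgec$aefgffecbacfddbfcgdd  d
    6  c$aefgffecbacfddbfcgddbge  e
    7  cbacfddbfcgddbgec$aefgffe  e
    8  cfddbfcgddbgec$aefgffecba  a
    9  cgddbgec$aefgffecbacfddbf  f
   10  dbfcgddbgec$aefgffecbacfd  d
   11  dbgec$aefgffecbacfddbfcgd  d
   12  ddbfcgddbgec$aefgffecbacf  f
   13  ddbgec$aefgffecbacfddbfcg  g
   14  ec$aefgffecbacfddbfcgddbg  g
   15  ecbacfddbfcgddbgec$aefgff  f
   16  efgffecbacfddbfcgddbgec$a  a
   17  fcgddbgec$aefgffecbacfddb  b
   18  fddbfcgddbgec$aefgffecbac  c
   19  fecbacfddbfcgddbgec$aefgf  f
   20  ffecbacfddbfcgddbgec$aefg  g
   21  fgffecbacfddbfcgddbgec$ae  e
   22  gddbgec$aefgffecbacfddbfc  c
   23  gec$aefgffecbacfddbfcgddb  b
   24  gffecbacfddbfcgddbgec$aef  f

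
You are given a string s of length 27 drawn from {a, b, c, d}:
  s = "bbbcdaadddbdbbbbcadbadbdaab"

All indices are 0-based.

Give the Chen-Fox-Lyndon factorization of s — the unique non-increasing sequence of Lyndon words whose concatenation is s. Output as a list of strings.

["bbbcd", "aadddbdbbbbcadbadbd", "aab"]

emit factor 1: 'bbbcd' (i=0, period=5)
emit factor 2: 'aadddbdbbbbcadbadbd' (i=5, period=19)
emit factor 3: 'aab' (i=24, period=3)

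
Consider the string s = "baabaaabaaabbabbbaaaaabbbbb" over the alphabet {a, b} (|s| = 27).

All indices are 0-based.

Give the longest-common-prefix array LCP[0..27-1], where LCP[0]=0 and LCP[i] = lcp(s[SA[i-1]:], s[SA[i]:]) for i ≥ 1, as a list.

rank | idx | suffix
   0 |  17 | aaaaabbbbb
   1 |  18 | aaaabbbbb
   2 |   4 | aaabaaabbabbbaaaaabbbbb
   3 |   8 | aaabbabbbaaaaabbbbb
   4 |  19 | aaabbbbb
   5 |   1 | aabaaabaaabbabbbaaaaabbbbb
   6 |   5 | aabaaabbabbbaaaaabbbbb
   7 |   9 | aabbabbbaaaaabbbbb
   8 |  20 | aabbbbb
   9 |   2 | abaaabaaabbabbbaaaaabbbbb
  10 |   6 | abaaabbabbbaaaaabbbbb
  11 |  10 | abbabbbaaaaabbbbb
  12 |  13 | abbbaaaaabbbbb
  13 |  21 | abbbbb
  14 |  26 | b
  15 |  16 | baaaaabbbbb
  16 |   3 | baaabaaabbabbbaaaaabbbbb
  17 |   7 | baaabbabbbaaaaabbbbb
  18 |   0 | baabaaabaaabbabbbaaaaabbbbb
  19 |  12 | babbbaaaaabbbbb
  20 |  25 | bb
  21 |  15 | bbaaaaabbbbb
  22 |  11 | bbabbbaaaaabbbbb
  23 |  24 | bbb
  24 |  14 | bbbaaaaabbbbb
  25 |  23 | bbbb
  26 |  22 | bbbbb

SA = [17, 18, 4, 8, 19, 1, 5, 9, 20, 2, 6, 10, 13, 21, 26, 16, 3, 7, 0, 12, 25, 15, 11, 24, 14, 23, 22]
[i] adj suffixes → lcp
  [1] 17/18 → 4 ('aaaa')
  [2] 18/4 → 3 ('aaa')
  [3] 4/8 → 4 ('aaab')
  [4] 8/19 → 5 ('aaabb')
  [5] 19/1 → 2 ('aa')
  [6] 1/5 → 7 ('aabaaab')
  [7] 5/9 → 3 ('aab')
  [8] 9/20 → 4 ('aabb')
  [9] 20/2 → 1 ('a')
  [10] 2/6 → 6 ('abaaab')
  [11] 6/10 → 2 ('ab')
  [12] 10/13 → 3 ('abb')
  [13] 13/21 → 4 ('abbb')
  [14] 21/26 → 0 ('')
  [15] 26/16 → 1 ('b')
  [16] 16/3 → 4 ('baaa')
  [17] 3/7 → 5 ('baaab')
  [18] 7/0 → 3 ('baa')
  [19] 0/12 → 2 ('ba')
  [20] 12/25 → 1 ('b')
  [21] 25/15 → 2 ('bb')
  [22] 15/11 → 3 ('bba')
  [23] 11/24 → 2 ('bb')
  [24] 24/14 → 3 ('bbb')
  [25] 14/23 → 3 ('bbb')
  [26] 23/22 → 4 ('bbbb')

[0, 4, 3, 4, 5, 2, 7, 3, 4, 1, 6, 2, 3, 4, 0, 1, 4, 5, 3, 2, 1, 2, 3, 2, 3, 3, 4]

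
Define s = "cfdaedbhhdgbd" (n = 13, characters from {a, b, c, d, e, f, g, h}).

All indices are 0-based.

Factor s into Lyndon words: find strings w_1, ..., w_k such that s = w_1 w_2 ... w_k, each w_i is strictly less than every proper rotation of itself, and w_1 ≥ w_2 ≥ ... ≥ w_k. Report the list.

["cfd", "aedbhhdgbd"]

emit factor 1: 'cfd' (i=0, period=3)
emit factor 2: 'aedbhhdgbd' (i=3, period=10)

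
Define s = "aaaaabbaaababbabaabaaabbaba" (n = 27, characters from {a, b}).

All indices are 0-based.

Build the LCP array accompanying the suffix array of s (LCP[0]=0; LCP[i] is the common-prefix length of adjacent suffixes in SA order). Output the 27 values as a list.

rank→(start, suffix):
  0 → (26, 'a')
  1 → (0, 'aaaaabbaaababbabaabaaabbaba')
  2 → (1, 'aaaabbaaababbabaabaaabbaba')
  3 → (7, 'aaababbabaabaaabbaba')
  4 → (2, 'aaabbaaababbabaabaaabbaba')
  5 → (19, 'aaabbaba')
  6 → (16, 'aabaaabbaba')
  7 → (8, 'aababbabaabaaabbaba')
  8 → (3, 'aabbaaababbabaabaaabbaba')
  9 → (20, 'aabbaba')
  10 → (24, 'aba')
  11 → (17, 'abaaabbaba')
  12 → (14, 'abaabaaabbaba')
  13 → (9, 'ababbabaabaaabbaba')
  14 → (4, 'abbaaababbabaabaaabbaba')
  15 → (21, 'abbaba')
  16 → (11, 'abbabaabaaabbaba')
  17 → (25, 'ba')
  18 → (6, 'baaababbabaabaaabbaba')
  19 → (18, 'baaabbaba')
  20 → (15, 'baabaaabbaba')
  21 → (23, 'baba')
  22 → (13, 'babaabaaabbaba')
  23 → (10, 'babbabaabaaabbaba')
  24 → (5, 'bbaaababbabaabaaabbaba')
  25 → (22, 'bbaba')
  26 → (12, 'bbabaabaaabbaba')

SA = [26, 0, 1, 7, 2, 19, 16, 8, 3, 20, 24, 17, 14, 9, 4, 21, 11, 25, 6, 18, 15, 23, 13, 10, 5, 22, 12]
[i] adj suffixes → lcp
  [1] 26/0 → 1 ('a')
  [2] 0/1 → 4 ('aaaa')
  [3] 1/7 → 3 ('aaa')
  [4] 7/2 → 4 ('aaab')
  [5] 2/19 → 6 ('aaabba')
  [6] 19/16 → 2 ('aa')
  [7] 16/8 → 4 ('aaba')
  [8] 8/3 → 3 ('aab')
  [9] 3/20 → 5 ('aabba')
  [10] 20/24 → 1 ('a')
  [11] 24/17 → 3 ('aba')
  [12] 17/14 → 4 ('abaa')
  [13] 14/9 → 3 ('aba')
  [14] 9/4 → 2 ('ab')
  [15] 4/21 → 4 ('abba')
  [16] 21/11 → 6 ('abbaba')
  [17] 11/25 → 0 ('')
  [18] 25/6 → 2 ('ba')
  [19] 6/18 → 5 ('baaab')
  [20] 18/15 → 3 ('baa')
  [21] 15/23 → 2 ('ba')
  [22] 23/13 → 4 ('baba')
  [23] 13/10 → 3 ('bab')
  [24] 10/5 → 1 ('b')
  [25] 5/22 → 3 ('bba')
  [26] 22/12 → 5 ('bbaba')

[0, 1, 4, 3, 4, 6, 2, 4, 3, 5, 1, 3, 4, 3, 2, 4, 6, 0, 2, 5, 3, 2, 4, 3, 1, 3, 5]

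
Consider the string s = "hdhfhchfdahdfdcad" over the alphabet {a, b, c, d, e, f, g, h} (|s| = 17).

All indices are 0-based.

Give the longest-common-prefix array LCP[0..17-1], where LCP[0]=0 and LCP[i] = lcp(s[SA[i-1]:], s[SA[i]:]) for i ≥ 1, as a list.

[0, 1, 0, 1, 0, 1, 1, 1, 1, 0, 2, 1, 0, 1, 2, 1, 2]

sorted suffixes:
  #0 SA[0]=15  'ad'
  #1 SA[1]=9  'ahdfdcad'
  #2 SA[2]=14  'cad'
  #3 SA[3]=5  'chfdahdfdcad'
  #4 SA[4]=16  'd'
  #5 SA[5]=8  'dahdfdcad'
  #6 SA[6]=13  'dcad'
  #7 SA[7]=11  'dfdcad'
  #8 SA[8]=1  'dhfhchfdahdfdcad'
  #9 SA[9]=7  'fdahdfdcad'
  #10 SA[10]=12  'fdcad'
  #11 SA[11]=3  'fhchfdahdfdcad'
  #12 SA[12]=4  'hchfdahdfdcad'
  #13 SA[13]=10  'hdfdcad'
  #14 SA[14]=0  'hdhfhchfdahdfdcad'
  #15 SA[15]=6  'hfdahdfdcad'
  #16 SA[16]=2  'hfhchfdahdfdcad'

SA = [15, 9, 14, 5, 16, 8, 13, 11, 1, 7, 12, 3, 4, 10, 0, 6, 2]
rank  pair      lcp
   1  s[15:],s[9:]  1  'a'
   2  s[9:],s[14:]  0  ''
   3  s[14:],s[5:]  1  'c'
   4  s[5:],s[16:]  0  ''
   5  s[16:],s[8:]  1  'd'
   6  s[8:],s[13:]  1  'd'
   7  s[13:],s[11:]  1  'd'
   8  s[11:],s[1:]  1  'd'
   9  s[1:],s[7:]  0  ''
  10  s[7:],s[12:]  2  'fd'
  11  s[12:],s[3:]  1  'f'
  12  s[3:],s[4:]  0  ''
  13  s[4:],s[10:]  1  'h'
  14  s[10:],s[0:]  2  'hd'
  15  s[0:],s[6:]  1  'h'
  16  s[6:],s[2:]  2  'hf'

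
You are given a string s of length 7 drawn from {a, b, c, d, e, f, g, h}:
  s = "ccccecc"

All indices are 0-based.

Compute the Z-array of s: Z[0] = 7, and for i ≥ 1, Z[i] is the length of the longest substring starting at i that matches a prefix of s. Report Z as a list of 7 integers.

Z[0]=7
i=1: outside box; Z[1]=3 scan→box=[1,4)
i=2: min(r-i=2, Z[1]=3)=2; Z[2]=2
i=3: min(r-i=1, Z[2]=2)=1; Z[3]=1
i=4: outside box; Z[4]=0
i=5: outside box; Z[5]=2 scan→box=[5,7)
i=6: min(r-i=1, Z[1]=3)=1; Z[6]=1

[7, 3, 2, 1, 0, 2, 1]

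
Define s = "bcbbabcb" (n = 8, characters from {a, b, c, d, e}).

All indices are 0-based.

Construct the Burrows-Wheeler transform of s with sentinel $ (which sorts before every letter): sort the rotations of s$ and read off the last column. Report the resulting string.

rank  rotation   last
    0  $bcbbabcb  b
    1  abcb$bcbb  b
    2  b$bcbbabc  c
    3  babcb$bcb  b
    4  bbabcb$bc  c
    5  bcb$bcbba  a
    6  bcbbabcb$  $
    7  cb$bcbbab  b
    8  cbbabcb$b  b

bbcbca$bb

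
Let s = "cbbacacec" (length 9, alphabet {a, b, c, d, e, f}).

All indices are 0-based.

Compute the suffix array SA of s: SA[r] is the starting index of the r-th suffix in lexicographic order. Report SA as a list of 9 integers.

rank | idx | suffix
   0 |   3 | acacec
   1 |   5 | acec
   2 |   2 | bacacec
   3 |   1 | bbacacec
   4 |   8 | c
   5 |   4 | cacec
   6 |   0 | cbbacacec
   7 |   6 | cec
   8 |   7 | ec

[3, 5, 2, 1, 8, 4, 0, 6, 7]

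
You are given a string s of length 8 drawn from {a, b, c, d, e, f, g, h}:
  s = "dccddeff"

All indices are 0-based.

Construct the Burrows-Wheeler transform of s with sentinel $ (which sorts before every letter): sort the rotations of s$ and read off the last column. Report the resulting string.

fdc$cddfe

rank  rotation   last
    0  $dccddeff  f
    1  ccddeff$d  d
    2  cddeff$dc  c
    3  dccddeff$  $
    4  ddeff$dcc  c
    5  deff$dccd  d
    6  eff$dccdd  d
    7  f$dccddef  f
    8  ff$dccdde  e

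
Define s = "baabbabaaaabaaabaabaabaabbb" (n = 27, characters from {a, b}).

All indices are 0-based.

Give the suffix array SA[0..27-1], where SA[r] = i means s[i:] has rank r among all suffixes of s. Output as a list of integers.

rank | idx | suffix
   0 |   7 | aaaabaaabaabaabaabbb
   1 |   8 | aaabaaabaabaabaabbb
   2 |  12 | aaabaabaabaabbb
   3 |   9 | aabaaabaabaabaabbb
   4 |  13 | aabaabaabaabbb
   5 |  16 | aabaabaabbb
   6 |  19 | aabaabbb
   7 |   1 | aabbabaaaabaaabaabaabaabbb
   8 |  22 | aabbb
   9 |   5 | abaaaabaaabaabaabaabbb
  10 |  10 | abaaabaabaabaabbb
  11 |  14 | abaabaabaabbb
  12 |  17 | abaabaabbb
  13 |  20 | abaabbb
  14 |   2 | abbabaaaabaaabaabaabaabbb
  15 |  23 | abbb
  16 |  26 | b
  17 |   6 | baaaabaaabaabaabaabbb
  18 |  11 | baaabaabaabaabbb
  19 |  15 | baabaabaabbb
  20 |  18 | baabaabbb
  21 |   0 | baabbabaaaabaaabaabaabaabbb
  22 |  21 | baabbb
  23 |   4 | babaaaabaaabaabaabaabbb
  24 |  25 | bb
  25 |   3 | bbabaaaabaaabaabaabaabbb
  26 |  24 | bbb

[7, 8, 12, 9, 13, 16, 19, 1, 22, 5, 10, 14, 17, 20, 2, 23, 26, 6, 11, 15, 18, 0, 21, 4, 25, 3, 24]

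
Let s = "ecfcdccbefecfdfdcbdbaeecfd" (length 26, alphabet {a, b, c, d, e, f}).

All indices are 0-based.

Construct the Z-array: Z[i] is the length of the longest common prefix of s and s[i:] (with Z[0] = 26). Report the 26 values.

[26, 0, 0, 0, 0, 0, 0, 0, 1, 0, 3, 0, 0, 0, 0, 0, 0, 0, 0, 0, 0, 1, 3, 0, 0, 0]

Z[0]=26
i=1: fresh scan; Z[1]=0
i=2: fresh scan; Z[2]=0
i=3: fresh scan; Z[3]=0
i=4: fresh scan; Z[4]=0
i=5: fresh scan; Z[5]=0
i=6: fresh scan; Z[6]=0
i=7: fresh scan; Z[7]=0
i=8: fresh scan; Z[8]=1 grow→box=[8,9)
i=9: fresh scan; Z[9]=0
i=10: fresh scan; Z[10]=3 grow→box=[10,13)
i=11: min(r-i=2, Z[1]=0)=0; Z[11]=0
i=12: min(r-i=1, Z[2]=0)=0; Z[12]=0
i=13: fresh scan; Z[13]=0
i=14: fresh scan; Z[14]=0
i=15: fresh scan; Z[15]=0
i=16: fresh scan; Z[16]=0
i=17: fresh scan; Z[17]=0
i=18: fresh scan; Z[18]=0
i=19: fresh scan; Z[19]=0
i=20: fresh scan; Z[20]=0
i=21: fresh scan; Z[21]=1 grow→box=[21,22)
i=22: fresh scan; Z[22]=3 grow→box=[22,25)
i=23: min(r-i=2, Z[1]=0)=0; Z[23]=0
i=24: min(r-i=1, Z[2]=0)=0; Z[24]=0
i=25: fresh scan; Z[25]=0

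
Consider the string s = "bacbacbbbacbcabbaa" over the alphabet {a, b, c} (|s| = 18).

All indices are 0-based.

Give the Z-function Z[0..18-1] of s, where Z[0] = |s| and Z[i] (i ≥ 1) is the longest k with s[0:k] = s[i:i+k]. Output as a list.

Z[0]=18
i=1: outside box; Z[1]=0
i=2: outside box; Z[2]=0
i=3: outside box; Z[3]=4 scan→box=[3,7)
i=4: min(r-i=3, Z[1]=0)=0; Z[4]=0
i=5: min(r-i=2, Z[2]=0)=0; Z[5]=0
i=6: min(r-i=1, Z[3]=4)=1; Z[6]=1
i=7: outside box; Z[7]=1 scan→box=[7,8)
i=8: outside box; Z[8]=4 scan→box=[8,12)
i=9: min(r-i=3, Z[1]=0)=0; Z[9]=0
i=10: min(r-i=2, Z[2]=0)=0; Z[10]=0
i=11: min(r-i=1, Z[3]=4)=1; Z[11]=1
i=12: outside box; Z[12]=0
i=13: outside box; Z[13]=0
i=14: outside box; Z[14]=1 scan→box=[14,15)
i=15: outside box; Z[15]=2 scan→box=[15,17)
i=16: min(r-i=1, Z[1]=0)=0; Z[16]=0
i=17: outside box; Z[17]=0

[18, 0, 0, 4, 0, 0, 1, 1, 4, 0, 0, 1, 0, 0, 1, 2, 0, 0]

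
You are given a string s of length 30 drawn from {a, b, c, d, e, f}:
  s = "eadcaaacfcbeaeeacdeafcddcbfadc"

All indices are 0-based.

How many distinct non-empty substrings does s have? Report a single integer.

rank→(start, suffix):
  0 → (4, 'aaacfcbeaeeacdeafcddcbfadc')
  1 → (5, 'aacfcbeaeeacdeafcddcbfadc')
  2 → (15, 'acdeafcddcbfadc')
  3 → (6, 'acfcbeaeeacdeafcddcbfadc')
  4 → (27, 'adc')
  5 → (1, 'adcaaacfcbeaeeacdeafcddcbfadc')
  6 → (12, 'aeeacdeafcddcbfadc')
  7 → (19, 'afcddcbfadc')
  8 → (10, 'beaeeacdeafcddcbfadc')
  9 → (25, 'bfadc')
  10 → (29, 'c')
  11 → (3, 'caaacfcbeaeeacdeafcddcbfadc')
  12 → (9, 'cbeaeeacdeafcddcbfadc')
  13 → (24, 'cbfadc')
  14 → (21, 'cddcbfadc')
  15 → (16, 'cdeafcddcbfadc')
  16 → (7, 'cfcbeaeeacdeafcddcbfadc')
  17 → (28, 'dc')
  18 → (2, 'dcaaacfcbeaeeacdeafcddcbfadc')
  19 → (23, 'dcbfadc')
  20 → (22, 'ddcbfadc')
  21 → (17, 'deafcddcbfadc')
  22 → (14, 'eacdeafcddcbfadc')
  23 → (0, 'eadcaaacfcbeaeeacdeafcddcbfadc')
  24 → (11, 'eaeeacdeafcddcbfadc')
  25 → (18, 'eafcddcbfadc')
  26 → (13, 'eeacdeafcddcbfadc')
  27 → (26, 'fadc')
  28 → (8, 'fcbeaeeacdeafcddcbfadc')
  29 → (20, 'fcddcbfadc')

SA = [4, 5, 15, 6, 27, 1, 12, 19, 10, 25, 29, 3, 9, 24, 21, 16, 7, 28, 2, 23, 22, 17, 14, 0, 11, 18, 13, 26, 8, 20]
i: (SA[i-1],SA[i]) lcp shared
  1: (4,5) 2 'aa'
  2: (5,15) 1 'a'
  3: (15,6) 2 'ac'
  4: (6,27) 1 'a'
  5: (27,1) 3 'adc'
  6: (1,12) 1 'a'
  7: (12,19) 1 'a'
  8: (19,10) 0 ''
  9: (10,25) 1 'b'
  10: (25,29) 0 ''
  11: (29,3) 1 'c'
  12: (3,9) 1 'c'
  13: (9,24) 2 'cb'
  14: (24,21) 1 'c'
  15: (21,16) 2 'cd'
  16: (16,7) 1 'c'
  17: (7,28) 0 ''
  18: (28,2) 2 'dc'
  19: (2,23) 2 'dc'
  20: (23,22) 1 'd'
  21: (22,17) 1 'd'
  22: (17,14) 0 ''
  23: (14,0) 2 'ea'
  24: (0,11) 2 'ea'
  25: (11,18) 2 'ea'
  26: (18,13) 1 'e'
  27: (13,26) 0 ''
  28: (26,8) 1 'f'
  29: (8,20) 2 'fc'

n(n+1)/2 = 30·31/2 = 465
Σ LCP = 0 + 2 + 1 + 2 + 1 + 3 + 1 + 1 + 0 + 1 + 0 + 1 + 1 + 2 + 1 + 2 + 1 + 0 + 2 + 2 + 1 + 1 + 0 + 2 + 2 + 2 + 1 + 0 + 1 + 2 = 36
distinct = 465 − 36 = 429

429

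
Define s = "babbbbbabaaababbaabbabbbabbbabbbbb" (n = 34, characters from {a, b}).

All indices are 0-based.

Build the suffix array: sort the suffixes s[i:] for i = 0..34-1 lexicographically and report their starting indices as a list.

[9, 10, 16, 7, 11, 13, 17, 20, 24, 28, 1, 33, 8, 15, 6, 12, 19, 23, 27, 0, 32, 14, 5, 18, 22, 26, 31, 4, 21, 25, 30, 3, 29, 2]

sorted suffixes:
  #0 SA[0]=9  'aaababbaabbabbbabbbabbbbb'
  #1 SA[1]=10  'aababbaabbabbbabbbabbbbb'
  #2 SA[2]=16  'aabbabbbabbbabbbbb'
  #3 SA[3]=7  'abaaababbaabbabbbabbbabbbbb'
  #4 SA[4]=11  'ababbaabbabbbabbbabbbbb'
  #5 SA[5]=13  'abbaabbabbbabbbabbbbb'
  #6 SA[6]=17  'abbabbbabbbabbbbb'
  #7 SA[7]=20  'abbbabbbabbbbb'
  #8 SA[8]=24  'abbbabbbbb'
  #9 SA[9]=28  'abbbbb'
  #10 SA[10]=1  'abbbbbabaaababbaabbabbbabbbabbbbb'
  #11 SA[11]=33  'b'
  #12 SA[12]=8  'baaababbaabbabbbabbbabbbbb'
  #13 SA[13]=15  'baabbabbbabbbabbbbb'
  #14 SA[14]=6  'babaaababbaabbabbbabbbabbbbb'
  #15 SA[15]=12  'babbaabbabbbabbbabbbbb'
  #16 SA[16]=19  'babbbabbbabbbbb'
  #17 SA[17]=23  'babbbabbbbb'
  #18 SA[18]=27  'babbbbb'
  #19 SA[19]=0  'babbbbbabaaababbaabbabbbabbbabbbbb'
  #20 SA[20]=32  'bb'
  #21 SA[21]=14  'bbaabbabbbabbbabbbbb'
  #22 SA[22]=5  'bbabaaababbaabbabbbabbbabbbbb'
  #23 SA[23]=18  'bbabbbabbbabbbbb'
  #24 SA[24]=22  'bbabbbabbbbb'
  #25 SA[25]=26  'bbabbbbb'
  #26 SA[26]=31  'bbb'
  #27 SA[27]=4  'bbbabaaababbaabbabbbabbbabbbbb'
  #28 SA[28]=21  'bbbabbbabbbbb'
  #29 SA[29]=25  'bbbabbbbb'
  #30 SA[30]=30  'bbbb'
  #31 SA[31]=3  'bbbbabaaababbaabbabbbabbbabbbbb'
  #32 SA[32]=29  'bbbbb'
  #33 SA[33]=2  'bbbbbabaaababbaabbabbbabbbabbbbb'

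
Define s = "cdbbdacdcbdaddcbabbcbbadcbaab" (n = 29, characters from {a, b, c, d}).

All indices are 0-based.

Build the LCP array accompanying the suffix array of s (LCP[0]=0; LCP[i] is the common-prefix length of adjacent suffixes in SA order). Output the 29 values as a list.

[0, 1, 2, 1, 1, 2, 0, 1, 2, 2, 1, 2, 2, 1, 1, 3, 0, 3, 2, 2, 1, 2, 0, 2, 1, 1, 4, 3, 1]

rank→(start, suffix):
  0 → (26, 'aab')
  1 → (27, 'ab')
  2 → (16, 'abbcbbadcbaab')
  3 → (5, 'acdcbdaddcbabbcbbadcbaab')
  4 → (22, 'adcbaab')
  5 → (11, 'addcbabbcbbadcbaab')
  6 → (28, 'b')
  7 → (25, 'baab')
  8 → (15, 'babbcbbadcbaab')
  9 → (21, 'badcbaab')
  10 → (20, 'bbadcbaab')
  11 → (17, 'bbcbbadcbaab')
  12 → (2, 'bbdacdcbdaddcbabbcbbadcbaab')
  13 → (18, 'bcbbadcbaab')
  14 → (3, 'bdacdcbdaddcbabbcbbadcbaab')
  15 → (9, 'bdaddcbabbcbbadcbaab')
  16 → (24, 'cbaab')
  17 → (14, 'cbabbcbbadcbaab')
  18 → (19, 'cbbadcbaab')
  19 → (8, 'cbdaddcbabbcbbadcbaab')
  20 → (0, 'cdbbdacdcbdaddcbabbcbbadcbaab')
  21 → (6, 'cdcbdaddcbabbcbbadcbaab')
  22 → (4, 'dacdcbdaddcbabbcbbadcbaab')
  23 → (10, 'daddcbabbcbbadcbaab')
  24 → (1, 'dbbdacdcbdaddcbabbcbbadcbaab')
  25 → (23, 'dcbaab')
  26 → (13, 'dcbabbcbbadcbaab')
  27 → (7, 'dcbdaddcbabbcbbadcbaab')
  28 → (12, 'ddcbabbcbbadcbaab')

SA = [26, 27, 16, 5, 22, 11, 28, 25, 15, 21, 20, 17, 2, 18, 3, 9, 24, 14, 19, 8, 0, 6, 4, 10, 1, 23, 13, 7, 12]
[i] adj suffixes → lcp
  [1] 26/27 → 1 ('a')
  [2] 27/16 → 2 ('ab')
  [3] 16/5 → 1 ('a')
  [4] 5/22 → 1 ('a')
  [5] 22/11 → 2 ('ad')
  [6] 11/28 → 0 ('')
  [7] 28/25 → 1 ('b')
  [8] 25/15 → 2 ('ba')
  [9] 15/21 → 2 ('ba')
  [10] 21/20 → 1 ('b')
  [11] 20/17 → 2 ('bb')
  [12] 17/2 → 2 ('bb')
  [13] 2/18 → 1 ('b')
  [14] 18/3 → 1 ('b')
  [15] 3/9 → 3 ('bda')
  [16] 9/24 → 0 ('')
  [17] 24/14 → 3 ('cba')
  [18] 14/19 → 2 ('cb')
  [19] 19/8 → 2 ('cb')
  [20] 8/0 → 1 ('c')
  [21] 0/6 → 2 ('cd')
  [22] 6/4 → 0 ('')
  [23] 4/10 → 2 ('da')
  [24] 10/1 → 1 ('d')
  [25] 1/23 → 1 ('d')
  [26] 23/13 → 4 ('dcba')
  [27] 13/7 → 3 ('dcb')
  [28] 7/12 → 1 ('d')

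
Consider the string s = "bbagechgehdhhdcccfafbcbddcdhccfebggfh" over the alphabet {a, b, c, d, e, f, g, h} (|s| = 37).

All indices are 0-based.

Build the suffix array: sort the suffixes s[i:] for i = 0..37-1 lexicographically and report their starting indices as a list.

sorted suffixes:
  #0 SA[0]=18  'afbcbddcdhccfebggfh'
  #1 SA[1]=2  'agechgehdhhdcccfafbcbddcdhccfebggfh'
  #2 SA[2]=1  'bagechgehdhhdcccfafbcbddcdhccfebggfh'
  #3 SA[3]=0  'bbagechgehdhhdcccfafbcbddcdhccfebggfh'
  #4 SA[4]=20  'bcbddcdhccfebggfh'
  #5 SA[5]=22  'bddcdhccfebggfh'
  #6 SA[6]=32  'bggfh'
  #7 SA[7]=21  'cbddcdhccfebggfh'
  #8 SA[8]=14  'cccfafbcbddcdhccfebggfh'
  #9 SA[9]=15  'ccfafbcbddcdhccfebggfh'
  #10 SA[10]=28  'ccfebggfh'
  #11 SA[11]=25  'cdhccfebggfh'
  #12 SA[12]=16  'cfafbcbddcdhccfebggfh'
  #13 SA[13]=29  'cfebggfh'
  #14 SA[14]=5  'chgehdhhdcccfafbcbddcdhccfebggfh'
  #15 SA[15]=13  'dcccfafbcbddcdhccfebggfh'
  #16 SA[16]=24  'dcdhccfebggfh'
  #17 SA[17]=23  'ddcdhccfebggfh'
  #18 SA[18]=26  'dhccfebggfh'
  #19 SA[19]=10  'dhhdcccfafbcbddcdhccfebggfh'
  #20 SA[20]=31  'ebggfh'
  #21 SA[21]=4  'echgehdhhdcccfafbcbddcdhccfebggfh'
  #22 SA[22]=8  'ehdhhdcccfafbcbddcdhccfebggfh'
  #23 SA[23]=17  'fafbcbddcdhccfebggfh'
  #24 SA[24]=19  'fbcbddcdhccfebggfh'
  #25 SA[25]=30  'febggfh'
  #26 SA[26]=35  'fh'
  #27 SA[27]=3  'gechgehdhhdcccfafbcbddcdhccfebggfh'
  #28 SA[28]=7  'gehdhhdcccfafbcbddcdhccfebggfh'
  #29 SA[29]=34  'gfh'
  #30 SA[30]=33  'ggfh'
  #31 SA[31]=36  'h'
  #32 SA[32]=27  'hccfebggfh'
  #33 SA[33]=12  'hdcccfafbcbddcdhccfebggfh'
  #34 SA[34]=9  'hdhhdcccfafbcbddcdhccfebggfh'
  #35 SA[35]=6  'hgehdhhdcccfafbcbddcdhccfebggfh'
  #36 SA[36]=11  'hhdcccfafbcbddcdhccfebggfh'

[18, 2, 1, 0, 20, 22, 32, 21, 14, 15, 28, 25, 16, 29, 5, 13, 24, 23, 26, 10, 31, 4, 8, 17, 19, 30, 35, 3, 7, 34, 33, 36, 27, 12, 9, 6, 11]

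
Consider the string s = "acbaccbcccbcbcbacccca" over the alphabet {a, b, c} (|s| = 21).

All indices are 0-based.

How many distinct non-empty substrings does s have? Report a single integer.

185

rank | idx | suffix
   0 |  20 | a
   1 |   0 | acbaccbcccbcbcbacccca
   2 |   3 | accbcccbcbcbacccca
   3 |  15 | acccca
   4 |   2 | baccbcccbcbcbacccca
   5 |  14 | bacccca
   6 |  12 | bcbacccca
   7 |  10 | bcbcbacccca
   8 |   6 | bcccbcbcbacccca
   9 |  19 | ca
  10 |   1 | cbaccbcccbcbcbacccca
  11 |  13 | cbacccca
  12 |  11 | cbcbacccca
  13 |   9 | cbcbcbacccca
  14 |   5 | cbcccbcbcbacccca
  15 |  18 | cca
  16 |   8 | ccbcbcbacccca
  17 |   4 | ccbcccbcbcbacccca
  18 |  17 | ccca
  19 |   7 | cccbcbcbacccca
  20 |  16 | cccca

SA = [20, 0, 3, 15, 2, 14, 12, 10, 6, 19, 1, 13, 11, 9, 5, 18, 8, 4, 17, 7, 16]
[i] adj suffixes → lcp
  [1] 20/0 → 1 ('a')
  [2] 0/3 → 2 ('ac')
  [3] 3/15 → 3 ('acc')
  [4] 15/2 → 0 ('')
  [5] 2/14 → 4 ('bacc')
  [6] 14/12 → 1 ('b')
  [7] 12/10 → 3 ('bcb')
  [8] 10/6 → 2 ('bc')
  [9] 6/19 → 0 ('')
  [10] 19/1 → 1 ('c')
  [11] 1/13 → 5 ('cbacc')
  [12] 13/11 → 2 ('cb')
  [13] 11/9 → 4 ('cbcb')
  [14] 9/5 → 3 ('cbc')
  [15] 5/18 → 1 ('c')
  [16] 18/8 → 2 ('cc')
  [17] 8/4 → 4 ('ccbc')
  [18] 4/17 → 2 ('cc')
  [19] 17/7 → 3 ('ccc')
  [20] 7/16 → 3 ('ccc')

n(n+1)/2 = 21·22/2 = 231
Σ LCP = 0 + 1 + 2 + 3 + 0 + 4 + 1 + 3 + 2 + 0 + 1 + 5 + 2 + 4 + 3 + 1 + 2 + 4 + 2 + 3 + 3 = 46
distinct = 231 − 46 = 185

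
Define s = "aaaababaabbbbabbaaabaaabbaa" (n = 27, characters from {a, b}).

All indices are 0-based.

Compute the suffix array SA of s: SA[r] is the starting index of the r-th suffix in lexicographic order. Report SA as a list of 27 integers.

sorted suffixes:
  #0 SA[0]=26  'a'
  #1 SA[1]=25  'aa'
  #2 SA[2]=0  'aaaababaabbbbabbaaabaaabbaa'
  #3 SA[3]=16  'aaabaaabbaa'
  #4 SA[4]=1  'aaababaabbbbabbaaabaaabbaa'
  #5 SA[5]=20  'aaabbaa'
  #6 SA[6]=17  'aabaaabbaa'
  #7 SA[7]=2  'aababaabbbbabbaaabaaabbaa'
  #8 SA[8]=21  'aabbaa'
  #9 SA[9]=7  'aabbbbabbaaabaaabbaa'
  #10 SA[10]=18  'abaaabbaa'
  #11 SA[11]=5  'abaabbbbabbaaabaaabbaa'
  #12 SA[12]=3  'ababaabbbbabbaaabaaabbaa'
  #13 SA[13]=22  'abbaa'
  #14 SA[14]=13  'abbaaabaaabbaa'
  #15 SA[15]=8  'abbbbabbaaabaaabbaa'
  #16 SA[16]=24  'baa'
  #17 SA[17]=15  'baaabaaabbaa'
  #18 SA[18]=19  'baaabbaa'
  #19 SA[19]=6  'baabbbbabbaaabaaabbaa'
  #20 SA[20]=4  'babaabbbbabbaaabaaabbaa'
  #21 SA[21]=12  'babbaaabaaabbaa'
  #22 SA[22]=23  'bbaa'
  #23 SA[23]=14  'bbaaabaaabbaa'
  #24 SA[24]=11  'bbabbaaabaaabbaa'
  #25 SA[25]=10  'bbbabbaaabaaabbaa'
  #26 SA[26]=9  'bbbbabbaaabaaabbaa'

[26, 25, 0, 16, 1, 20, 17, 2, 21, 7, 18, 5, 3, 22, 13, 8, 24, 15, 19, 6, 4, 12, 23, 14, 11, 10, 9]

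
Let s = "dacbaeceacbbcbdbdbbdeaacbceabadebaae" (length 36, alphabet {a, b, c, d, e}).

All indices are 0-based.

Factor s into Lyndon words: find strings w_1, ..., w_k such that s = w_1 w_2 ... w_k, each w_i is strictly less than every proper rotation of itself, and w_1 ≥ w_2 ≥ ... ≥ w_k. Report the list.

["d", "acbaeceacbbcbdbdbbde", "aacbceabadebaae"]

emit factor 1: 'd' (i=0, period=1)
emit factor 2: 'acbaeceacbbcbdbdbbde' (i=1, period=20)
emit factor 3: 'aacbceabadebaae' (i=21, period=15)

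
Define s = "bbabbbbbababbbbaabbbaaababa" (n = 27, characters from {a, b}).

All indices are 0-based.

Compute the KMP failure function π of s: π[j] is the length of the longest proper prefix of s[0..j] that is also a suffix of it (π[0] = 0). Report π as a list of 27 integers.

π[0] = 0
j=1 s[j]='b': π[1]=1 (border 'b')
j=2 s[j]='a': k: 1→0; π[2]=0 (border '')
j=3 s[j]='b': π[3]=1 (border 'b')
j=4 s[j]='b': π[4]=2 (border 'bb')
j=5 s[j]='b': k: 2→1; π[5]=2 (border 'bb')
j=6 s[j]='b': k: 2→1; π[6]=2 (border 'bb')
j=7 s[j]='b': k: 2→1; π[7]=2 (border 'bb')
j=8 s[j]='a': π[8]=3 (border 'bba')
j=9 s[j]='b': π[9]=4 (border 'bbab')
j=10 s[j]='a': k: 4→1→0; π[10]=0 (border '')
j=11 s[j]='b': π[11]=1 (border 'b')
j=12 s[j]='b': π[12]=2 (border 'bb')
j=13 s[j]='b': k: 2→1; π[13]=2 (border 'bb')
j=14 s[j]='b': k: 2→1; π[14]=2 (border 'bb')
j=15 s[j]='a': π[15]=3 (border 'bba')
j=16 s[j]='a': k: 3→0; π[16]=0 (border '')
j=17 s[j]='b': π[17]=1 (border 'b')
j=18 s[j]='b': π[18]=2 (border 'bb')
j=19 s[j]='b': k: 2→1; π[19]=2 (border 'bb')
j=20 s[j]='a': π[20]=3 (border 'bba')
j=21 s[j]='a': k: 3→0; π[21]=0 (border '')
j=22 s[j]='a': π[22]=0 (border '')
j=23 s[j]='b': π[23]=1 (border 'b')
j=24 s[j]='a': k: 1→0; π[24]=0 (border '')
j=25 s[j]='b': π[25]=1 (border 'b')
j=26 s[j]='a': k: 1→0; π[26]=0 (border '')

[0, 1, 0, 1, 2, 2, 2, 2, 3, 4, 0, 1, 2, 2, 2, 3, 0, 1, 2, 2, 3, 0, 0, 1, 0, 1, 0]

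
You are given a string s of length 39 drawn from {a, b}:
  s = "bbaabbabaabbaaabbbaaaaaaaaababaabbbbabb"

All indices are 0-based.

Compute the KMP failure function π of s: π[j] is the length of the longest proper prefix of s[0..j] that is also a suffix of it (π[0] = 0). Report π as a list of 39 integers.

[0, 1, 0, 0, 1, 2, 3, 1, 0, 0, 1, 2, 3, 4, 0, 1, 2, 2, 3, 4, 0, 0, 0, 0, 0, 0, 0, 1, 0, 1, 0, 0, 1, 2, 2, 2, 3, 1, 2]

π[0] = 0
j=1 s[j]='b': π[1]=1 (border 'b')
j=2 s[j]='a': k: 1→0; π[2]=0 (border '')
j=3 s[j]='a': π[3]=0 (border '')
j=4 s[j]='b': π[4]=1 (border 'b')
j=5 s[j]='b': π[5]=2 (border 'bb')
j=6 s[j]='a': π[6]=3 (border 'bba')
j=7 s[j]='b': k: 3→0; π[7]=1 (border 'b')
j=8 s[j]='a': k: 1→0; π[8]=0 (border '')
j=9 s[j]='a': π[9]=0 (border '')
j=10 s[j]='b': π[10]=1 (border 'b')
j=11 s[j]='b': π[11]=2 (border 'bb')
j=12 s[j]='a': π[12]=3 (border 'bba')
j=13 s[j]='a': π[13]=4 (border 'bbaa')
j=14 s[j]='a': k: 4→0; π[14]=0 (border '')
j=15 s[j]='b': π[15]=1 (border 'b')
j=16 s[j]='b': π[16]=2 (border 'bb')
j=17 s[j]='b': k: 2→1; π[17]=2 (border 'bb')
j=18 s[j]='a': π[18]=3 (border 'bba')
j=19 s[j]='a': π[19]=4 (border 'bbaa')
j=20 s[j]='a': k: 4→0; π[20]=0 (border '')
j=21 s[j]='a': π[21]=0 (border '')
j=22 s[j]='a': π[22]=0 (border '')
j=23 s[j]='a': π[23]=0 (border '')
j=24 s[j]='a': π[24]=0 (border '')
j=25 s[j]='a': π[25]=0 (border '')
j=26 s[j]='a': π[26]=0 (border '')
j=27 s[j]='b': π[27]=1 (border 'b')
j=28 s[j]='a': k: 1→0; π[28]=0 (border '')
j=29 s[j]='b': π[29]=1 (border 'b')
j=30 s[j]='a': k: 1→0; π[30]=0 (border '')
j=31 s[j]='a': π[31]=0 (border '')
j=32 s[j]='b': π[32]=1 (border 'b')
j=33 s[j]='b': π[33]=2 (border 'bb')
j=34 s[j]='b': k: 2→1; π[34]=2 (border 'bb')
j=35 s[j]='b': k: 2→1; π[35]=2 (border 'bb')
j=36 s[j]='a': π[36]=3 (border 'bba')
j=37 s[j]='b': k: 3→0; π[37]=1 (border 'b')
j=38 s[j]='b': π[38]=2 (border 'bb')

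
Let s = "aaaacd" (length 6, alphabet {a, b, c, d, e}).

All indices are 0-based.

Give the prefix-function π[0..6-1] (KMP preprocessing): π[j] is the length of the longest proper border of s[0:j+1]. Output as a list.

[0, 1, 2, 3, 0, 0]

π[0] = 0
j=1 s[j]='a': π[1]=1 (border 'a')
j=2 s[j]='a': π[2]=2 (border 'aa')
j=3 s[j]='a': π[3]=3 (border 'aaa')
j=4 s[j]='c': k: 3→2→1→0; π[4]=0 (border '')
j=5 s[j]='d': π[5]=0 (border '')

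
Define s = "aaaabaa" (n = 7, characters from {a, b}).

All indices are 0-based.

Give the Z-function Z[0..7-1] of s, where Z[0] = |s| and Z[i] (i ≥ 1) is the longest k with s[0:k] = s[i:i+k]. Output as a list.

Z[0]=7
i=1: i≥r, start 0; Z[1]=3 grow→box=[1,4)
i=2: min(r-i=2, Z[1]=3)=2; Z[2]=2
i=3: min(r-i=1, Z[2]=2)=1; Z[3]=1
i=4: i≥r, start 0; Z[4]=0
i=5: i≥r, start 0; Z[5]=2 grow→box=[5,7)
i=6: min(r-i=1, Z[1]=3)=1; Z[6]=1

[7, 3, 2, 1, 0, 2, 1]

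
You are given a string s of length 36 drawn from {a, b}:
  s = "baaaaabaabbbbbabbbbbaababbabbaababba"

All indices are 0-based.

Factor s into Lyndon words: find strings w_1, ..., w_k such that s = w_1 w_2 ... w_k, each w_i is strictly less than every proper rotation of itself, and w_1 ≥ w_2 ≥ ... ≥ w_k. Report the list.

emit factor 1: 'b' (i=0, period=1)
emit factor 2: 'aaaaabaabbbbbabbbbbaababbabbaababb' (i=1, period=34)
emit factor 3: 'a' (i=35, period=1)

["b", "aaaaabaabbbbbabbbbbaababbabbaababb", "a"]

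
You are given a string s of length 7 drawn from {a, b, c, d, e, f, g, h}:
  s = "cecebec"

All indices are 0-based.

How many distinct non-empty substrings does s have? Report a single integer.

rank | idx | suffix
   0 |   4 | bec
   1 |   6 | c
   2 |   2 | cebec
   3 |   0 | cecebec
   4 |   3 | ebec
   5 |   5 | ec
   6 |   1 | ecebec

SA = [4, 6, 2, 0, 3, 5, 1]
i: (SA[i-1],SA[i]) lcp shared
  1: (4,6) 0 ''
  2: (6,2) 1 'c'
  3: (2,0) 2 'ce'
  4: (0,3) 0 ''
  5: (3,5) 1 'e'
  6: (5,1) 2 'ec'

n(n+1)/2 = 7·8/2 = 28
Σ LCP = 0 + 0 + 1 + 2 + 0 + 1 + 2 = 6
distinct = 28 − 6 = 22

22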